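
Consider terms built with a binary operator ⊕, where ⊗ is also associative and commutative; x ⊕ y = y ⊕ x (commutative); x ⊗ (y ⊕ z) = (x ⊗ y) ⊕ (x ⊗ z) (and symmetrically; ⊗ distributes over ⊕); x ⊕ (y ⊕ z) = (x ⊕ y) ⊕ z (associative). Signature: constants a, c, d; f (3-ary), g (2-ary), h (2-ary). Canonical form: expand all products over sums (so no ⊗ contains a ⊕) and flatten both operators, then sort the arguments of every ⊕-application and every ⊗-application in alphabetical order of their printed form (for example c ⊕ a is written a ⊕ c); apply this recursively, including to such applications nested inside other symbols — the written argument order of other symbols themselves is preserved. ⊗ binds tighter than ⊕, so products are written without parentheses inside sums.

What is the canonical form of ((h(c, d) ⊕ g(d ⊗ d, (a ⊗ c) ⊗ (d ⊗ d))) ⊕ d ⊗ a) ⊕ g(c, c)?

Flatten:  h(c, d) ⊕ g(d ⊗ d, a ⊗ c ⊗ d ⊗ d) ⊕ a ⊗ d ⊕ g(c, c)
Sort arguments:  a ⊗ d ⊕ g(c, c) ⊕ g(d ⊗ d, a ⊗ c ⊗ d ⊗ d) ⊕ h(c, d)

Answer: a ⊗ d ⊕ g(c, c) ⊕ g(d ⊗ d, a ⊗ c ⊗ d ⊗ d) ⊕ h(c, d)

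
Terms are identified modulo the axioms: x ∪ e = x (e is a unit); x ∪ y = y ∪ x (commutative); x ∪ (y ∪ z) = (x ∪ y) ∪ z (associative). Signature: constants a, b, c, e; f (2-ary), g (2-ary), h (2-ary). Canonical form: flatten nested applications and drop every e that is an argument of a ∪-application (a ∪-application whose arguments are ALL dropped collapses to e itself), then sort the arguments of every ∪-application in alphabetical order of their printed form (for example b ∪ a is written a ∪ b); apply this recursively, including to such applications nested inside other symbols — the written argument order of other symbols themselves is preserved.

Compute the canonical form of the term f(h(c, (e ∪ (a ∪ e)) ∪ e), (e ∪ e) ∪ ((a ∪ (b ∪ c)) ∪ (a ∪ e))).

Descend into:  (e ∪ e) ∪ ((a ∪ (b ∪ c)) ∪ (a ∪ e))
Flatten:  e ∪ e ∪ a ∪ b ∪ c ∪ a ∪ e
Units out:  drop e (×3)
Order the arguments:  a ∪ a ∪ b ∪ c
Reassemble:  f(h(c, a), a ∪ a ∪ b ∪ c)

Answer: f(h(c, a), a ∪ a ∪ b ∪ c)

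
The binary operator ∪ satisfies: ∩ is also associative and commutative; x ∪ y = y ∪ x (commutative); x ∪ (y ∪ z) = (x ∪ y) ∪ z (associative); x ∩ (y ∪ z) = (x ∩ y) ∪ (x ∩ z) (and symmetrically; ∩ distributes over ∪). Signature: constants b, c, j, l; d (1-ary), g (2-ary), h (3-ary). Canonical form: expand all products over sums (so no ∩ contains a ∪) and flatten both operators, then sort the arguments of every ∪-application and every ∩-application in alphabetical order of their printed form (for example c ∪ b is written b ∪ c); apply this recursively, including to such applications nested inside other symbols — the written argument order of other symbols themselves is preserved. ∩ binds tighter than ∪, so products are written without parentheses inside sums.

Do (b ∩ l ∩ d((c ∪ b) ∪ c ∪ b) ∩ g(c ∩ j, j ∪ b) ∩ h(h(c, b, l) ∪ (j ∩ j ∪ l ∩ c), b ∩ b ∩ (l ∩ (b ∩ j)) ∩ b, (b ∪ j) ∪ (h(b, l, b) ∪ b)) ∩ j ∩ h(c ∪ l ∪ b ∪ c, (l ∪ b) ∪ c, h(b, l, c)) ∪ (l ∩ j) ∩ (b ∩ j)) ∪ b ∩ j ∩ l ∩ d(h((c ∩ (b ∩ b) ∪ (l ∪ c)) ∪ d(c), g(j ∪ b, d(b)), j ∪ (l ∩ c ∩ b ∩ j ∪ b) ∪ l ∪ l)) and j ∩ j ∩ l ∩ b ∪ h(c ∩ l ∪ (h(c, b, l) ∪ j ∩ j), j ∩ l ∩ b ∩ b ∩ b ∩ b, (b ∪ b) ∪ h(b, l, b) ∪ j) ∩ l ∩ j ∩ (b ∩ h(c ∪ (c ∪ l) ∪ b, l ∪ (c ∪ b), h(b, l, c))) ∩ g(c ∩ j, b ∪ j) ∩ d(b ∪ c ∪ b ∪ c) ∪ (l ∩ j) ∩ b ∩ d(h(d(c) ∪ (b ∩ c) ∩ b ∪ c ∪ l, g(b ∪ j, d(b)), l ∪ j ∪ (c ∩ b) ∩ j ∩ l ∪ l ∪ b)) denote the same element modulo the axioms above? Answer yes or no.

Answer: yes — both canonical forms are b ∩ d(b ∪ b ∪ c ∪ c) ∩ g(c ∩ j, b ∪ j) ∩ h(b ∪ c ∪ c ∪ l, b ∪ c ∪ l, h(b, l, c)) ∩ h(c ∩ l ∪ h(c, b, l) ∪ j ∩ j, b ∩ b ∩ b ∩ b ∩ j ∩ l, b ∪ b ∪ h(b, l, b) ∪ j) ∩ j ∩ l ∪ b ∩ d(h(b ∩ b ∩ c ∪ c ∪ d(c) ∪ l, g(b ∪ j, d(b)), b ∪ b ∩ c ∩ j ∩ l ∪ j ∪ l ∪ l)) ∩ j ∩ l ∪ b ∩ j ∩ j ∩ l

Derivation:
Left:  (b ∩ l ∩ d((c ∪ b) ∪ c ∪ b) ∩ g(c ∩ j, j ∪ b) ∩ h(h(c, b, l) ∪ (j ∩ j ∪ l ∩ c), b ∩ b ∩ (l ∩ (b ∩ j)) ∩ b, (b ∪ j) ∪ (h(b, l, b) ∪ b)) ∩ j ∩ h(c ∪ l ∪ b ∪ c, (l ∪ b) ∪ c, h(b, l, c)) ∪ (l ∩ j) ∩ (b ∩ j)) ∪ b ∩ j ∩ l ∩ d(h((c ∩ (b ∩ b) ∪ (l ∪ c)) ∪ d(c), g(j ∪ b, d(b)), j ∪ (l ∩ c ∩ b ∩ j ∪ b) ∪ l ∪ l))
  Un-nest:  b ∩ d(b ∪ b ∪ c ∪ c) ∩ g(c ∩ j, b ∪ j) ∩ h(b ∪ c ∪ c ∪ l, b ∪ c ∪ l, h(b, l, c)) ∩ h(c ∩ l ∪ h(c, b, l) ∪ j ∩ j, b ∩ b ∩ b ∩ b ∩ j ∩ l, b ∪ b ∪ h(b, l, b) ∪ j) ∩ j ∩ l ∪ b ∩ j ∩ j ∩ l ∪ b ∩ d(h(b ∩ b ∩ c ∪ c ∪ d(c) ∪ l, g(b ∪ j, d(b)), b ∪ b ∩ c ∩ j ∩ l ∪ j ∪ l ∪ l)) ∩ j ∩ l
  Order the arguments:  b ∩ d(b ∪ b ∪ c ∪ c) ∩ g(c ∩ j, b ∪ j) ∩ h(b ∪ c ∪ c ∪ l, b ∪ c ∪ l, h(b, l, c)) ∩ h(c ∩ l ∪ h(c, b, l) ∪ j ∩ j, b ∩ b ∩ b ∩ b ∩ j ∩ l, b ∪ b ∪ h(b, l, b) ∪ j) ∩ j ∩ l ∪ b ∩ d(h(b ∩ b ∩ c ∪ c ∪ d(c) ∪ l, g(b ∪ j, d(b)), b ∪ b ∩ c ∩ j ∩ l ∪ j ∪ l ∪ l)) ∩ j ∩ l ∪ b ∩ j ∩ j ∩ l
Right:  j ∩ j ∩ l ∩ b ∪ h(c ∩ l ∪ (h(c, b, l) ∪ j ∩ j), j ∩ l ∩ b ∩ b ∩ b ∩ b, (b ∪ b) ∪ h(b, l, b) ∪ j) ∩ l ∩ j ∩ (b ∩ h(c ∪ (c ∪ l) ∪ b, l ∪ (c ∪ b), h(b, l, c))) ∩ g(c ∩ j, b ∪ j) ∩ d(b ∪ c ∪ b ∪ c) ∪ (l ∩ j) ∩ b ∩ d(h(d(c) ∪ (b ∩ c) ∩ b ∪ c ∪ l, g(b ∪ j, d(b)), l ∪ j ∪ (c ∩ b) ∩ j ∩ l ∪ l ∪ b))
  Un-nest:  b ∩ j ∩ j ∩ l ∪ b ∩ d(b ∪ b ∪ c ∪ c) ∩ g(c ∩ j, b ∪ j) ∩ h(b ∪ c ∪ c ∪ l, b ∪ c ∪ l, h(b, l, c)) ∩ h(c ∩ l ∪ h(c, b, l) ∪ j ∩ j, b ∩ b ∩ b ∩ b ∩ j ∩ l, b ∪ b ∪ h(b, l, b) ∪ j) ∩ j ∩ l ∪ b ∩ d(h(b ∩ b ∩ c ∪ c ∪ d(c) ∪ l, g(b ∪ j, d(b)), b ∪ b ∩ c ∩ j ∩ l ∪ j ∪ l ∪ l)) ∩ j ∩ l
  Sort:  b ∩ d(b ∪ b ∪ c ∪ c) ∩ g(c ∩ j, b ∪ j) ∩ h(b ∪ c ∪ c ∪ l, b ∪ c ∪ l, h(b, l, c)) ∩ h(c ∩ l ∪ h(c, b, l) ∪ j ∩ j, b ∩ b ∩ b ∩ b ∩ j ∩ l, b ∪ b ∪ h(b, l, b) ∪ j) ∩ j ∩ l ∪ b ∩ d(h(b ∩ b ∩ c ∪ c ∪ d(c) ∪ l, g(b ∪ j, d(b)), b ∪ b ∩ c ∩ j ∩ l ∪ j ∪ l ∪ l)) ∩ j ∩ l ∪ b ∩ j ∩ j ∩ l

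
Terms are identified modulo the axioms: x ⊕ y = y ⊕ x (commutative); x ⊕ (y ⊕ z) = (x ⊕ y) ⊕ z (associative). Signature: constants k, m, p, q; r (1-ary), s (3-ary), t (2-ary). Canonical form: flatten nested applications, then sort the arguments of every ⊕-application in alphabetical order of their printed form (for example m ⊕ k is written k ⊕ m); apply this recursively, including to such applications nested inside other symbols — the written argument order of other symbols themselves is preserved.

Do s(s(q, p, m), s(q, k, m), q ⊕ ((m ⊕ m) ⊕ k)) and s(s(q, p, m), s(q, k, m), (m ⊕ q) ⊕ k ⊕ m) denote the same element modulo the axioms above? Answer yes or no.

Answer: yes — both canonical forms are s(s(q, p, m), s(q, k, m), k ⊕ m ⊕ m ⊕ q)

Derivation:
Left:  s(s(q, p, m), s(q, k, m), q ⊕ ((m ⊕ m) ⊕ k))
  Work inside:  q ⊕ ((m ⊕ m) ⊕ k)
  Flatten:  q ⊕ m ⊕ m ⊕ k
  Sort:  k ⊕ m ⊕ m ⊕ q
  Reassemble:  s(s(q, p, m), s(q, k, m), k ⊕ m ⊕ m ⊕ q)
Right:  s(s(q, p, m), s(q, k, m), (m ⊕ q) ⊕ k ⊕ m)
  Focus inside:  (m ⊕ q) ⊕ k ⊕ m
  Flatten:  m ⊕ q ⊕ k ⊕ m
  Sort arguments:  k ⊕ m ⊕ m ⊕ q
  Put back:  s(s(q, p, m), s(q, k, m), k ⊕ m ⊕ m ⊕ q)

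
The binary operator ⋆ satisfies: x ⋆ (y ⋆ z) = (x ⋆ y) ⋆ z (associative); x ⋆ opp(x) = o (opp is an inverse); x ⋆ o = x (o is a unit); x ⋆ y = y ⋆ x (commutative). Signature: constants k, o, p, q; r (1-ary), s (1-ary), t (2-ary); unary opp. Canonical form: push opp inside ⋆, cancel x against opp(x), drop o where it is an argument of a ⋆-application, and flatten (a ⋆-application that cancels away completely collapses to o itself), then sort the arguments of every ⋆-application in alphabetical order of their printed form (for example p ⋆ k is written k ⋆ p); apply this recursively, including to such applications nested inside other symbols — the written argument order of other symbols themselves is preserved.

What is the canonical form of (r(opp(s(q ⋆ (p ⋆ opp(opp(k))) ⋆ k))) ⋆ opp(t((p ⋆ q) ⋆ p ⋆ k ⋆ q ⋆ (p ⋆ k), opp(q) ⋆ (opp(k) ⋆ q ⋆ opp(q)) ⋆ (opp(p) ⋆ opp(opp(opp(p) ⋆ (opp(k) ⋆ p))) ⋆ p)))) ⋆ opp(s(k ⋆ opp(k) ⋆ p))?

Push opp inside:  distribute opp over ⋆ and collapse double opp
Collect terms:  r(opp(s(k ⋆ k ⋆ p ⋆ q))) ⋆ opp(t(k ⋆ k ⋆ p ⋆ p ⋆ p ⋆ q ⋆ q, opp(k) ⋆ opp(k) ⋆ opp(q))) ⋆ opp(s(p))
Order the arguments:  opp(s(p)) ⋆ opp(t(k ⋆ k ⋆ p ⋆ p ⋆ p ⋆ q ⋆ q, opp(k) ⋆ opp(k) ⋆ opp(q))) ⋆ r(opp(s(k ⋆ k ⋆ p ⋆ q)))

Answer: opp(s(p)) ⋆ opp(t(k ⋆ k ⋆ p ⋆ p ⋆ p ⋆ q ⋆ q, opp(k) ⋆ opp(k) ⋆ opp(q))) ⋆ r(opp(s(k ⋆ k ⋆ p ⋆ q)))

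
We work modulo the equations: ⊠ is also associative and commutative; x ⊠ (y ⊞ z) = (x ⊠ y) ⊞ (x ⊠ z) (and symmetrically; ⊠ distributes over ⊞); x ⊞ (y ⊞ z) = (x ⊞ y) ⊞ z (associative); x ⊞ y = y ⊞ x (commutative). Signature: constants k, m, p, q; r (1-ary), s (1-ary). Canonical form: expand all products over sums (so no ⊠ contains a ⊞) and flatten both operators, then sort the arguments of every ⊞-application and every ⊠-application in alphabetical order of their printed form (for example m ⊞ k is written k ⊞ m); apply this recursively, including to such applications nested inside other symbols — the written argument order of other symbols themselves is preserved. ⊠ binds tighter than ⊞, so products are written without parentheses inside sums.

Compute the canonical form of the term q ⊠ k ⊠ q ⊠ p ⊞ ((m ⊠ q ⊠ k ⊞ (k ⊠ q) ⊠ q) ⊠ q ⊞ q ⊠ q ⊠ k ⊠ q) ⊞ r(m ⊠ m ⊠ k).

Answer: k ⊠ m ⊠ q ⊠ q ⊞ k ⊠ p ⊠ q ⊠ q ⊞ k ⊠ q ⊠ q ⊠ q ⊞ k ⊠ q ⊠ q ⊠ q ⊞ r(k ⊠ m ⊠ m)

Derivation:
Expand products over sums:  k ⊠ p ⊠ q ⊠ q ⊞ k ⊠ m ⊠ q ⊠ q ⊞ k ⊠ q ⊠ q ⊠ q ⊞ k ⊠ q ⊠ q ⊠ q ⊞ r(k ⊠ m ⊠ m)
Order the arguments:  k ⊠ m ⊠ q ⊠ q ⊞ k ⊠ p ⊠ q ⊠ q ⊞ k ⊠ q ⊠ q ⊠ q ⊞ k ⊠ q ⊠ q ⊠ q ⊞ r(k ⊠ m ⊠ m)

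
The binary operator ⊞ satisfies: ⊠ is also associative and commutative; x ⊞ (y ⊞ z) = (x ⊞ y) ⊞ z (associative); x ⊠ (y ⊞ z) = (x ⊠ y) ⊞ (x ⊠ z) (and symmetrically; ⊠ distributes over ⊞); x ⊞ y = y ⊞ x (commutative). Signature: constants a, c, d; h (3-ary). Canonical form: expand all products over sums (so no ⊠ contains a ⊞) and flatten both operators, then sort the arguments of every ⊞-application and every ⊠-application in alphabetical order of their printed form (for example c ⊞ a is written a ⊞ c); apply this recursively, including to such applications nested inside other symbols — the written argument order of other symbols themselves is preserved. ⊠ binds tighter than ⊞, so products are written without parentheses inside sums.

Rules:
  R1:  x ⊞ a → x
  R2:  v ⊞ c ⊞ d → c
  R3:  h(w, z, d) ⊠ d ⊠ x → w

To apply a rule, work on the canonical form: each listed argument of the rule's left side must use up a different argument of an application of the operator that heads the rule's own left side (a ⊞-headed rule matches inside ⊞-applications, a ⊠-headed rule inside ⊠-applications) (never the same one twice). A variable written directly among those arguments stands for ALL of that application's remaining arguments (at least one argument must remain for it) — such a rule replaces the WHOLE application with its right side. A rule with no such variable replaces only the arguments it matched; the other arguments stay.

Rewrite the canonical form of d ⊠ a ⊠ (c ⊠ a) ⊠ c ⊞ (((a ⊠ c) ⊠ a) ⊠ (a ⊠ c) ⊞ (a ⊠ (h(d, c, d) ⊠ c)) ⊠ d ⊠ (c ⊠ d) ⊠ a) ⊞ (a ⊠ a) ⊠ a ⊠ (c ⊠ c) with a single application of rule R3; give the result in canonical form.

Canonical form:  a ⊠ a ⊠ a ⊠ c ⊠ c ⊞ a ⊠ a ⊠ a ⊠ c ⊠ c ⊞ a ⊠ a ⊠ c ⊠ c ⊠ d ⊞ a ⊠ a ⊠ c ⊠ c ⊠ d ⊠ d ⊠ h(d, c, d)
Match R3:  consume d, h(d, c, d);  w := d, x := a ⊠ a ⊠ c ⊠ c ⊠ d, z := c
The variable takes the whole remainder — replace the entire application.
New term:  a ⊠ a ⊠ a ⊠ c ⊠ c ⊞ a ⊠ a ⊠ a ⊠ c ⊠ c ⊞ a ⊠ a ⊠ c ⊠ c ⊠ d ⊞ d

Answer: a ⊠ a ⊠ a ⊠ c ⊠ c ⊞ a ⊠ a ⊠ a ⊠ c ⊠ c ⊞ a ⊠ a ⊠ c ⊠ c ⊠ d ⊞ d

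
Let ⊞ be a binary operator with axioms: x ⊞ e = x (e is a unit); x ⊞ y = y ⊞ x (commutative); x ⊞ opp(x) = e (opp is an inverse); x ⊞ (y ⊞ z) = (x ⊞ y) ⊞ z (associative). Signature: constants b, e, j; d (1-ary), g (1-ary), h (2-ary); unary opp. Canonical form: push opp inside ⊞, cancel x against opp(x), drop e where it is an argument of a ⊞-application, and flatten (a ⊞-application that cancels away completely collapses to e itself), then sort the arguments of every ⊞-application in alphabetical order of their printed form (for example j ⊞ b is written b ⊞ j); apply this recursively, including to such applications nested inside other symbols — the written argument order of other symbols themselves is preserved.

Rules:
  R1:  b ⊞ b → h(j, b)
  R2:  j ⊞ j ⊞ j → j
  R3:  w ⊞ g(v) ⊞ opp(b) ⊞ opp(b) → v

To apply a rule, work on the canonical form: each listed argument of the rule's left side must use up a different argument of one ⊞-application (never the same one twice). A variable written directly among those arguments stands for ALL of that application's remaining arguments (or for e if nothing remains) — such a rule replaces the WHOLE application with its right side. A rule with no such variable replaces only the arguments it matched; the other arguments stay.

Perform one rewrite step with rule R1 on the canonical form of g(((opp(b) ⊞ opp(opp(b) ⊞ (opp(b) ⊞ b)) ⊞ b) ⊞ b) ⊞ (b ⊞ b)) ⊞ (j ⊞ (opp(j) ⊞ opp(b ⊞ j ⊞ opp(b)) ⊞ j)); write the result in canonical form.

Answer: g(b ⊞ b ⊞ h(j, b))

Derivation:
Canonical form:  g(b ⊞ b ⊞ b ⊞ b)
Apply R1:  consuming b, b
Giving:  g(b ⊞ b ⊞ h(j, b))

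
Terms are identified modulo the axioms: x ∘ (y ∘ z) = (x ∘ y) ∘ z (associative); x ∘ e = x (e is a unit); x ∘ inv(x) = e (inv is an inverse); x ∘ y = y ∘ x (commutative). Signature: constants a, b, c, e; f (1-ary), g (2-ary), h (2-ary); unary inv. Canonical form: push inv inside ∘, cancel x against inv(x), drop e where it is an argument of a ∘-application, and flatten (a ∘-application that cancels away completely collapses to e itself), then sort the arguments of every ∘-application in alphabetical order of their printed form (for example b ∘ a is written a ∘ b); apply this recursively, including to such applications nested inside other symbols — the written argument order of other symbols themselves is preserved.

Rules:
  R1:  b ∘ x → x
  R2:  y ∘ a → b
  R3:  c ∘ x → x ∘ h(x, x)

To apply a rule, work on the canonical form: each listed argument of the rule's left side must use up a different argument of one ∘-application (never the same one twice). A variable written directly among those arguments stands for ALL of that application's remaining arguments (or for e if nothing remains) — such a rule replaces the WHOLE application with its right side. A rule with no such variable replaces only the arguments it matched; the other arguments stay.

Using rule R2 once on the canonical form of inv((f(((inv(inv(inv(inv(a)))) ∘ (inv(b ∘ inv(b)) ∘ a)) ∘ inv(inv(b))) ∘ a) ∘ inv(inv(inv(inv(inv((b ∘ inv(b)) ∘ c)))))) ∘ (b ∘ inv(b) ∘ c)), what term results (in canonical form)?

Canonical form:  inv(f(a ∘ a ∘ a ∘ b))
Apply R2:  consuming a;  y := a ∘ a ∘ b
The variable takes the whole remainder — replace the entire application.
New term:  inv(f(b))

Answer: inv(f(b))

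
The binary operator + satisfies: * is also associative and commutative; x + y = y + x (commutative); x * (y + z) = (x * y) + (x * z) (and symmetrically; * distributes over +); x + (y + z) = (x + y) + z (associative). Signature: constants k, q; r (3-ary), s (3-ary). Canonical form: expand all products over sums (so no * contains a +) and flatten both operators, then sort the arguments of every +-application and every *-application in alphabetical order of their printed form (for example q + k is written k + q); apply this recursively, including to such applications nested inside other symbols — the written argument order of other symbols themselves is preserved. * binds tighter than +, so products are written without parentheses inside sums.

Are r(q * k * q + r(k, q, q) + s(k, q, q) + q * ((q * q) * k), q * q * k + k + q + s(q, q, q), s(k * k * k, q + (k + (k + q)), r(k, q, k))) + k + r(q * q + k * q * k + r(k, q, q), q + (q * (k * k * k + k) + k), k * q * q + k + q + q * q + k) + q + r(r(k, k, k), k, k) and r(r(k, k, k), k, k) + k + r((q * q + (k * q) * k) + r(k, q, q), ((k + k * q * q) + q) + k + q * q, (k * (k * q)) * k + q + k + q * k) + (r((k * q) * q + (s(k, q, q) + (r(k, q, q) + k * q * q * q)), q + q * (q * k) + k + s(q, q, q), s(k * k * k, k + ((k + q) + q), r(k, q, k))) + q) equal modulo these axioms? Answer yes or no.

Answer: no — k + q + r(k * k * q + q * q + r(k, q, q), k + k * k * k * q + k * q + q, k + k + k * q * q + q + q * q) + r(k * q * q + k * q * q * q + r(k, q, q) + s(k, q, q), k + k * q * q + q + s(q, q, q), s(k * k * k, k + k + q + q, r(k, q, k))) + r(r(k, k, k), k, k) vs k + q + r(k * k * q + q * q + r(k, q, q), k + k + k * q * q + q + q * q, k + k * k * k * q + k * q + q) + r(k * q * q + k * q * q * q + r(k, q, q) + s(k, q, q), k + k * q * q + q + s(q, q, q), s(k * k * k, k + k + q + q, r(k, q, k))) + r(r(k, k, k), k, k)

Derivation:
Left:  r(q * k * q + r(k, q, q) + s(k, q, q) + q * ((q * q) * k), q * q * k + k + q + s(q, q, q), s(k * k * k, q + (k + (k + q)), r(k, q, k))) + k + r(q * q + k * q * k + r(k, q, q), q + (q * (k * k * k + k) + k), k * q * q + k + q + q * q + k) + q + r(r(k, k, k), k, k)
  Expand:  r(k * q * q + k * q * q * q + r(k, q, q) + s(k, q, q), k + k * q * q + q + s(q, q, q), s(k * k * k, k + k + q + q, r(k, q, k))) + k + r(k * k * q + q * q + r(k, q, q), k + k * k * k * q + k * q + q, k + k + k * q * q + q + q * q) + q + r(r(k, k, k), k, k)
  Order the arguments:  k + q + r(k * k * q + q * q + r(k, q, q), k + k * k * k * q + k * q + q, k + k + k * q * q + q + q * q) + r(k * q * q + k * q * q * q + r(k, q, q) + s(k, q, q), k + k * q * q + q + s(q, q, q), s(k * k * k, k + k + q + q, r(k, q, k))) + r(r(k, k, k), k, k)
Right:  r(r(k, k, k), k, k) + k + r((q * q + (k * q) * k) + r(k, q, q), ((k + k * q * q) + q) + k + q * q, (k * (k * q)) * k + q + k + q * k) + (r((k * q) * q + (s(k, q, q) + (r(k, q, q) + k * q * q * q)), q + q * (q * k) + k + s(q, q, q), s(k * k * k, k + ((k + q) + q), r(k, q, k))) + q)
  Un-nest:  r(r(k, k, k), k, k) + k + r(k * k * q + q * q + r(k, q, q), k + k + k * q * q + q + q * q, k + k * k * k * q + k * q + q) + r(k * q * q + k * q * q * q + r(k, q, q) + s(k, q, q), k + k * q * q + q + s(q, q, q), s(k * k * k, k + k + q + q, r(k, q, k))) + q
  Sort arguments:  k + q + r(k * k * q + q * q + r(k, q, q), k + k + k * q * q + q + q * q, k + k * k * k * q + k * q + q) + r(k * q * q + k * q * q * q + r(k, q, q) + s(k, q, q), k + k * q * q + q + s(q, q, q), s(k * k * k, k + k + q + q, r(k, q, k))) + r(r(k, k, k), k, k)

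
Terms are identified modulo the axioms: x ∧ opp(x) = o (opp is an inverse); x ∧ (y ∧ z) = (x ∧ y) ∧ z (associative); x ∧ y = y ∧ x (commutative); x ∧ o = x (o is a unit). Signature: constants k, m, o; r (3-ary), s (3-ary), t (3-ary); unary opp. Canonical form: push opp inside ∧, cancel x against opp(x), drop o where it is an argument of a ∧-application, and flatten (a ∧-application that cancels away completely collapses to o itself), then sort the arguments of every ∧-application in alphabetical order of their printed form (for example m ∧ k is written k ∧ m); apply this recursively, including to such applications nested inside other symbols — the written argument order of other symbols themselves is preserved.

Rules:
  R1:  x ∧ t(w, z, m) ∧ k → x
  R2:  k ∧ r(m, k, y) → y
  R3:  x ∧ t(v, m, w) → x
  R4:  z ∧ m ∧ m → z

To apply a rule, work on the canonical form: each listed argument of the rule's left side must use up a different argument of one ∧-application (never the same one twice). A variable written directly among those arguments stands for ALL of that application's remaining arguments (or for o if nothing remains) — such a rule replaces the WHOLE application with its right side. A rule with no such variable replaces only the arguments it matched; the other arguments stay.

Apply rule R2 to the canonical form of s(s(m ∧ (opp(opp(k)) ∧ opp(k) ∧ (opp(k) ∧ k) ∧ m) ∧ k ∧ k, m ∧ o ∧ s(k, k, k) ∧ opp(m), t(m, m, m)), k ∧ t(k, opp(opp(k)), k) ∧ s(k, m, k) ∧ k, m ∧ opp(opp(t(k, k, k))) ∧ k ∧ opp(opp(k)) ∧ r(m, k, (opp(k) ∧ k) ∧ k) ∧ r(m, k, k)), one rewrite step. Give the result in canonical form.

Answer: s(s(k ∧ k ∧ m ∧ m, s(k, k, k), t(m, m, m)), k ∧ k ∧ s(k, m, k) ∧ t(k, k, k), k ∧ k ∧ m ∧ r(m, k, k) ∧ t(k, k, k))

Derivation:
Canonical form:  s(s(k ∧ k ∧ m ∧ m, s(k, k, k), t(m, m, m)), k ∧ k ∧ s(k, m, k) ∧ t(k, k, k), k ∧ k ∧ m ∧ r(m, k, k) ∧ r(m, k, k) ∧ t(k, k, k))
R2 matches:  uses k, r(m, k, k);  y := k
Result:  s(s(k ∧ k ∧ m ∧ m, s(k, k, k), t(m, m, m)), k ∧ k ∧ s(k, m, k) ∧ t(k, k, k), k ∧ k ∧ m ∧ r(m, k, k) ∧ t(k, k, k))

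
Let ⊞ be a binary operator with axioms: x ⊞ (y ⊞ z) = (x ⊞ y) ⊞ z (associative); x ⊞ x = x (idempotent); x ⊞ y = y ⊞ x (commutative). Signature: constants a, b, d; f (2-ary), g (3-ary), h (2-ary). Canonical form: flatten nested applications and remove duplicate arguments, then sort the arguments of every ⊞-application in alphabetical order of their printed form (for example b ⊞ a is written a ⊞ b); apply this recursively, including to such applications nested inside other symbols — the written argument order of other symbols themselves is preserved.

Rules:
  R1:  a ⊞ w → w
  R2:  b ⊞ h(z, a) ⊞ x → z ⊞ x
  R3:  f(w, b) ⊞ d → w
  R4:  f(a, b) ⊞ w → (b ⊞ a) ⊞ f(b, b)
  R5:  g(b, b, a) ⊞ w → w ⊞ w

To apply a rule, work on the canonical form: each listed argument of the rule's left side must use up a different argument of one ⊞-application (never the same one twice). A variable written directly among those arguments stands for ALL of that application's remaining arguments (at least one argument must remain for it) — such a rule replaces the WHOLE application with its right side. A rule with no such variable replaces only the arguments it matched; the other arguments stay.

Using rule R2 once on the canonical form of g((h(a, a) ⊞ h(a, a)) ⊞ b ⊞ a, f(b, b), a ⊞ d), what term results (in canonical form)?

Canonical form:  g(a ⊞ b ⊞ h(a, a), f(b, b), a ⊞ d)
R2 matches:  uses b, h(a, a);  x := a, z := a
The variable takes the whole remainder — replace the entire application.
Giving:  g(a, f(b, b), a ⊞ d)

Answer: g(a, f(b, b), a ⊞ d)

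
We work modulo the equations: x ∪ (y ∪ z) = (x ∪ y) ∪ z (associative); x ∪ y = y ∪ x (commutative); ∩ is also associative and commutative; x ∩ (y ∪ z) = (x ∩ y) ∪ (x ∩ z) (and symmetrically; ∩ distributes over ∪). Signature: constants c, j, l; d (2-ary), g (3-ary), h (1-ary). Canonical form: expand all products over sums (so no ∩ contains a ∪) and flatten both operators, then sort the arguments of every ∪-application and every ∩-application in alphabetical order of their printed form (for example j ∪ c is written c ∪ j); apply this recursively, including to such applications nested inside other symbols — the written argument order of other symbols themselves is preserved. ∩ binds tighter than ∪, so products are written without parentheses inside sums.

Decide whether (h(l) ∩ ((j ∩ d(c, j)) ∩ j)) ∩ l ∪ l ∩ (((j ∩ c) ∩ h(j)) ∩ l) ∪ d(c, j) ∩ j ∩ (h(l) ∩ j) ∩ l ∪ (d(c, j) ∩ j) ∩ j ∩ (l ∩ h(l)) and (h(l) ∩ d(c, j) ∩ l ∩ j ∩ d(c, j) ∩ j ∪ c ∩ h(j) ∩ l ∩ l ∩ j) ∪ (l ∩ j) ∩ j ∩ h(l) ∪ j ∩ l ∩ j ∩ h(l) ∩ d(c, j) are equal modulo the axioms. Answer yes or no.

Left:  (h(l) ∩ ((j ∩ d(c, j)) ∩ j)) ∩ l ∪ l ∩ (((j ∩ c) ∩ h(j)) ∩ l) ∪ d(c, j) ∩ j ∩ (h(l) ∩ j) ∩ l ∪ (d(c, j) ∩ j) ∩ j ∩ (l ∩ h(l))
  Flatten:  d(c, j) ∩ h(l) ∩ j ∩ j ∩ l ∪ c ∩ h(j) ∩ j ∩ l ∩ l ∪ d(c, j) ∩ h(l) ∩ j ∩ j ∩ l ∪ d(c, j) ∩ h(l) ∩ j ∩ j ∩ l
  Sort arguments:  c ∩ h(j) ∩ j ∩ l ∩ l ∪ d(c, j) ∩ h(l) ∩ j ∩ j ∩ l ∪ d(c, j) ∩ h(l) ∩ j ∩ j ∩ l ∪ d(c, j) ∩ h(l) ∩ j ∩ j ∩ l
Right:  (h(l) ∩ d(c, j) ∩ l ∩ j ∩ d(c, j) ∩ j ∪ c ∩ h(j) ∩ l ∩ l ∩ j) ∪ (l ∩ j) ∩ j ∩ h(l) ∪ j ∩ l ∩ j ∩ h(l) ∩ d(c, j)
  Un-nest:  d(c, j) ∩ d(c, j) ∩ h(l) ∩ j ∩ j ∩ l ∪ c ∩ h(j) ∩ j ∩ l ∩ l ∪ h(l) ∩ j ∩ j ∩ l ∪ d(c, j) ∩ h(l) ∩ j ∩ j ∩ l
  Sort arguments:  c ∩ h(j) ∩ j ∩ l ∩ l ∪ d(c, j) ∩ d(c, j) ∩ h(l) ∩ j ∩ j ∩ l ∪ d(c, j) ∩ h(l) ∩ j ∩ j ∩ l ∪ h(l) ∩ j ∩ j ∩ l

Answer: no — c ∩ h(j) ∩ j ∩ l ∩ l ∪ d(c, j) ∩ h(l) ∩ j ∩ j ∩ l ∪ d(c, j) ∩ h(l) ∩ j ∩ j ∩ l ∪ d(c, j) ∩ h(l) ∩ j ∩ j ∩ l vs c ∩ h(j) ∩ j ∩ l ∩ l ∪ d(c, j) ∩ d(c, j) ∩ h(l) ∩ j ∩ j ∩ l ∪ d(c, j) ∩ h(l) ∩ j ∩ j ∩ l ∪ h(l) ∩ j ∩ j ∩ l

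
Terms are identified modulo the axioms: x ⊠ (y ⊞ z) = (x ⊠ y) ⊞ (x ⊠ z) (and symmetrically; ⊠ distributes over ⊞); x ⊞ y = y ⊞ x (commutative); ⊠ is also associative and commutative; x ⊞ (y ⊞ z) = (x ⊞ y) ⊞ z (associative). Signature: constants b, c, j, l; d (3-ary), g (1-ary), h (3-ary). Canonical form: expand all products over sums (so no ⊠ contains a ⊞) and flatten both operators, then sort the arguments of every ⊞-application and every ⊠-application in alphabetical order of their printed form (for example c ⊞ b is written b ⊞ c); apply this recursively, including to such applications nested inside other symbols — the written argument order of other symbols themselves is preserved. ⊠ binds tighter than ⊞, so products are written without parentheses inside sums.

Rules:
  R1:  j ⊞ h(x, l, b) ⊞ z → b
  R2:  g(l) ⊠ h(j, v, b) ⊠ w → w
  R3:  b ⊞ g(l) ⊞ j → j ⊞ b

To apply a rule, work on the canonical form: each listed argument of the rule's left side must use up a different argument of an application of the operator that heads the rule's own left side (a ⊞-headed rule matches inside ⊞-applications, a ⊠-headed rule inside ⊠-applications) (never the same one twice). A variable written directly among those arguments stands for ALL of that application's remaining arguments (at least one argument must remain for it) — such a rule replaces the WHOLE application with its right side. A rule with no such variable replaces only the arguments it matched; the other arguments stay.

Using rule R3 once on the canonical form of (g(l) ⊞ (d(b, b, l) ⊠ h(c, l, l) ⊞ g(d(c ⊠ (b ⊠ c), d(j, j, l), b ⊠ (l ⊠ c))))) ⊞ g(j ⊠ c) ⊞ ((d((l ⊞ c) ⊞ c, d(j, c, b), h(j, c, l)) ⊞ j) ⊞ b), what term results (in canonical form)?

Canonical form:  b ⊞ d(b, b, l) ⊠ h(c, l, l) ⊞ d(c ⊞ c ⊞ l, d(j, c, b), h(j, c, l)) ⊞ g(c ⊠ j) ⊞ g(d(b ⊠ c ⊠ c, d(j, j, l), b ⊠ c ⊠ l)) ⊞ g(l) ⊞ j
Match R3:  consume b, g(l), j
Result:  b ⊞ d(b, b, l) ⊠ h(c, l, l) ⊞ d(c ⊞ c ⊞ l, d(j, c, b), h(j, c, l)) ⊞ g(c ⊠ j) ⊞ g(d(b ⊠ c ⊠ c, d(j, j, l), b ⊠ c ⊠ l)) ⊞ j

Answer: b ⊞ d(b, b, l) ⊠ h(c, l, l) ⊞ d(c ⊞ c ⊞ l, d(j, c, b), h(j, c, l)) ⊞ g(c ⊠ j) ⊞ g(d(b ⊠ c ⊠ c, d(j, j, l), b ⊠ c ⊠ l)) ⊞ j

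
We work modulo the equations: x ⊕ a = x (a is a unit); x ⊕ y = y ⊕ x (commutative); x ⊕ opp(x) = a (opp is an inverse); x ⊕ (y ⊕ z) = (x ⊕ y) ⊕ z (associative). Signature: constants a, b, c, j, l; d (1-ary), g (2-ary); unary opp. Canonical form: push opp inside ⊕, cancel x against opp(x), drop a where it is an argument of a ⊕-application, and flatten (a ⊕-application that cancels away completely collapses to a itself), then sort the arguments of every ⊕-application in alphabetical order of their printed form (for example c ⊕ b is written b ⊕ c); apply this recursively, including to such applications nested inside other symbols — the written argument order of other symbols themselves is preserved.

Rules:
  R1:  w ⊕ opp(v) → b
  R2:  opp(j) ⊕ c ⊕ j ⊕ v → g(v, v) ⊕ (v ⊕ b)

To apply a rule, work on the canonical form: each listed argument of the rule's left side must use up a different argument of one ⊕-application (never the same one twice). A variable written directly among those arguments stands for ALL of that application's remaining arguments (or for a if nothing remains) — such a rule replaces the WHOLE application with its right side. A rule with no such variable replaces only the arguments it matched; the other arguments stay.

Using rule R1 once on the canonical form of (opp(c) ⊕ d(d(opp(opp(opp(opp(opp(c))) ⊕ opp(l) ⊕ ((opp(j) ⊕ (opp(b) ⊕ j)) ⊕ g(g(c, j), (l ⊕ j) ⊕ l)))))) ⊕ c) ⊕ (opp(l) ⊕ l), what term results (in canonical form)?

Canonical form:  d(d(g(g(c, j), j ⊕ l ⊕ l) ⊕ opp(b) ⊕ opp(c) ⊕ opp(l)))
Apply R1:  consuming opp(b);  v := b, w := g(g(c, j), j ⊕ l ⊕ l) ⊕ opp(c) ⊕ opp(l)
Every leftover argument binds to the variable; the entire application is replaced.
Giving:  d(d(b))

Answer: d(d(b))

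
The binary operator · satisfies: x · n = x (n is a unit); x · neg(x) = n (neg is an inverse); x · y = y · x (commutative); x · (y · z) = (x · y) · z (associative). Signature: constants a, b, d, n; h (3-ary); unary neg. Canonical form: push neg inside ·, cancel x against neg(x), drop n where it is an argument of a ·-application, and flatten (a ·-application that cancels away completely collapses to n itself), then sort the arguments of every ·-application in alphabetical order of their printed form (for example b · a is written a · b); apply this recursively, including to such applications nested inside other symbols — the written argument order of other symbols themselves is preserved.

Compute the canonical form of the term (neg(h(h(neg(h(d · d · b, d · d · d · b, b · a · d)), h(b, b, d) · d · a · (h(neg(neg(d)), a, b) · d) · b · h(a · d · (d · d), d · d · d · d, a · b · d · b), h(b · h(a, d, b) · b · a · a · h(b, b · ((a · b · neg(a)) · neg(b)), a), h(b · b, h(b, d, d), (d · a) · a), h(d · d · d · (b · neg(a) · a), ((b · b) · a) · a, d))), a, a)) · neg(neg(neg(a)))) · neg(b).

Answer: neg(a) · neg(b) · neg(h(h(neg(h(b · d · d, b · d · d · d, a · b · d)), a · b · d · d · h(a · d · d · d, d · d · d · d, a · b · b · d) · h(b, b, d) · h(d, a, b), h(a · a · b · b · h(a, d, b) · h(b, b, a), h(b · b, h(b, d, d), a · a · d), h(b · d · d · d, a · a · b · b, d))), a, a))

Derivation:
Push neg inside:  distribute neg over · and collapse double neg
Collect:  neg(h(h(neg(h(b · d · d, b · d · d · d, a · b · d)), a · b · d · d · h(a · d · d · d, d · d · d · d, a · b · b · d) · h(b, b, d) · h(d, a, b), h(a · a · b · b · h(a, d, b) · h(b, b, a), h(b · b, h(b, d, d), a · a · d), h(b · d · d · d, a · a · b · b, d))), a, a)) · neg(a) · neg(b)
Sort arguments:  neg(a) · neg(b) · neg(h(h(neg(h(b · d · d, b · d · d · d, a · b · d)), a · b · d · d · h(a · d · d · d, d · d · d · d, a · b · b · d) · h(b, b, d) · h(d, a, b), h(a · a · b · b · h(a, d, b) · h(b, b, a), h(b · b, h(b, d, d), a · a · d), h(b · d · d · d, a · a · b · b, d))), a, a))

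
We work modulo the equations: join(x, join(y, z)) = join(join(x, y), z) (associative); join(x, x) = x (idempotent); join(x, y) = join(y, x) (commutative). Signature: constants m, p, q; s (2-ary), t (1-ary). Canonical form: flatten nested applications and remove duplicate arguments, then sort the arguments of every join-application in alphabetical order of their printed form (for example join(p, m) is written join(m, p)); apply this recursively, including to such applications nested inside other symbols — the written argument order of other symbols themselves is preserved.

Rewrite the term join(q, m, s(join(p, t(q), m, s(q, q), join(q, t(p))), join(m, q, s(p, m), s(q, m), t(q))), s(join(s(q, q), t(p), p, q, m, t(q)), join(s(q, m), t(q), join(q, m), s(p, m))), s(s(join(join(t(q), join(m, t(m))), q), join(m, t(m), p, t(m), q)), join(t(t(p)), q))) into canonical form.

Answer: join(m, q, s(join(m, p, q, s(q, q), t(p), t(q)), join(m, q, s(p, m), s(q, m), t(q))), s(s(join(m, q, t(m), t(q)), join(m, p, q, t(m))), join(q, t(t(p)))))

Derivation:
Canonicalize subterm:  s(join(p, t(q), m, s(q, q), join(q, t(p))), join(m, q, s(p, m), s(q, m), t(q)))  →  s(join(m, p, q, s(q, q), t(p), t(q)), join(m, q, s(p, m), s(q, m), t(q)))
Canonicalize subterm:  s(join(s(q, q), t(p), p, q, m, t(q)), join(s(q, m), t(q), join(q, m), s(p, m)))  →  s(join(m, p, q, s(q, q), t(p), t(q)), join(m, q, s(p, m), s(q, m), t(q)))
Inside:  s(s(join(join(t(q), join(m, t(m))), q), join(m, t(m), p, t(m), q)), join(t(t(p)), q))  →  s(s(join(m, q, t(m), t(q)), join(m, p, q, t(m))), join(q, t(t(p))))
Idempotence:  drop duplicate s(join(m, p, q, s(q, q), t(p), t(q)), join(m, q, s(p, m), s(q, m), t(q)))
Sort:  join(m, q, s(join(m, p, q, s(q, q), t(p), t(q)), join(m, q, s(p, m), s(q, m), t(q))), s(s(join(m, q, t(m), t(q)), join(m, p, q, t(m))), join(q, t(t(p)))))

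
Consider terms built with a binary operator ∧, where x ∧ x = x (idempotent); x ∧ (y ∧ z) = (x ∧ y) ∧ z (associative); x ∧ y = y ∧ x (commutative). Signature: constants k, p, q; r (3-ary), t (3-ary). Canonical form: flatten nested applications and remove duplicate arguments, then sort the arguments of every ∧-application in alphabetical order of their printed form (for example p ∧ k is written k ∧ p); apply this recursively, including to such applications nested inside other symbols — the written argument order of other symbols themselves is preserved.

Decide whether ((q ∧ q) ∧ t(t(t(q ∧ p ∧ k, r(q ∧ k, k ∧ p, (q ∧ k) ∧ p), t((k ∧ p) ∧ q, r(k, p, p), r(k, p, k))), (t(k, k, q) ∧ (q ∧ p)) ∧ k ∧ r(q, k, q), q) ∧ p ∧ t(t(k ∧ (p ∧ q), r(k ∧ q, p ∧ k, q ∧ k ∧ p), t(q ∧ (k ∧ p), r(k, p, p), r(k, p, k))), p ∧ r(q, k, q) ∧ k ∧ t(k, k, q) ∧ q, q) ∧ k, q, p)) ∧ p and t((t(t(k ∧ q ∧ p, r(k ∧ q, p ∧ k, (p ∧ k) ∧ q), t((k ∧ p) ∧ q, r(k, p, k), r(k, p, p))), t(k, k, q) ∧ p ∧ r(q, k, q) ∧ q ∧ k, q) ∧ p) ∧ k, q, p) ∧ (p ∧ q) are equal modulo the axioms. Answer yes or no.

Left:  ((q ∧ q) ∧ t(t(t(q ∧ p ∧ k, r(q ∧ k, k ∧ p, (q ∧ k) ∧ p), t((k ∧ p) ∧ q, r(k, p, p), r(k, p, k))), (t(k, k, q) ∧ (q ∧ p)) ∧ k ∧ r(q, k, q), q) ∧ p ∧ t(t(k ∧ (p ∧ q), r(k ∧ q, p ∧ k, q ∧ k ∧ p), t(q ∧ (k ∧ p), r(k, p, p), r(k, p, k))), p ∧ r(q, k, q) ∧ k ∧ t(k, k, q) ∧ q, q) ∧ k, q, p)) ∧ p
  Merge nested applications:  q ∧ q ∧ t(t(t(q ∧ p ∧ k, r(q ∧ k, k ∧ p, (q ∧ k) ∧ p), t((k ∧ p) ∧ q, r(k, p, p), r(k, p, k))), (t(k, k, q) ∧ (q ∧ p)) ∧ k ∧ r(q, k, q), q) ∧ p ∧ t(t(k ∧ (p ∧ q), r(k ∧ q, p ∧ k, q ∧ k ∧ p), t(q ∧ (k ∧ p), r(k, p, p), r(k, p, k))), p ∧ r(q, k, q) ∧ k ∧ t(k, k, q) ∧ q, q) ∧ k, q, p) ∧ p
  Canonicalize subterm:  t(t(t(q ∧ p ∧ k, r(q ∧ k, k ∧ p, (q ∧ k) ∧ p), t((k ∧ p) ∧ q, r(k, p, p), r(k, p, k))), (t(k, k, q) ∧ (q ∧ p)) ∧ k ∧ r(q, k, q), q) ∧ p ∧ t(t(k ∧ (p ∧ q), r(k ∧ q, p ∧ k, q ∧ k ∧ p), t(q ∧ (k ∧ p), r(k, p, p), r(k, p, k))), p ∧ r(q, k, q) ∧ k ∧ t(k, k, q) ∧ q, q) ∧ k, q, p)  →  t(k ∧ p ∧ t(t(k ∧ p ∧ q, r(k ∧ q, k ∧ p, k ∧ p ∧ q), t(k ∧ p ∧ q, r(k, p, p), r(k, p, k))), k ∧ p ∧ q ∧ r(q, k, q) ∧ t(k, k, q), q), q, p)
  Drop duplicates:  drop duplicate q
  Order the arguments:  p ∧ q ∧ t(k ∧ p ∧ t(t(k ∧ p ∧ q, r(k ∧ q, k ∧ p, k ∧ p ∧ q), t(k ∧ p ∧ q, r(k, p, p), r(k, p, k))), k ∧ p ∧ q ∧ r(q, k, q) ∧ t(k, k, q), q), q, p)
Right:  t((t(t(k ∧ q ∧ p, r(k ∧ q, p ∧ k, (p ∧ k) ∧ q), t((k ∧ p) ∧ q, r(k, p, k), r(k, p, p))), t(k, k, q) ∧ p ∧ r(q, k, q) ∧ q ∧ k, q) ∧ p) ∧ k, q, p) ∧ (p ∧ q)
  Flatten:  t((t(t(k ∧ q ∧ p, r(k ∧ q, p ∧ k, (p ∧ k) ∧ q), t((k ∧ p) ∧ q, r(k, p, k), r(k, p, p))), t(k, k, q) ∧ p ∧ r(q, k, q) ∧ q ∧ k, q) ∧ p) ∧ k, q, p) ∧ p ∧ q
  Canonicalize subterm:  t((t(t(k ∧ q ∧ p, r(k ∧ q, p ∧ k, (p ∧ k) ∧ q), t((k ∧ p) ∧ q, r(k, p, k), r(k, p, p))), t(k, k, q) ∧ p ∧ r(q, k, q) ∧ q ∧ k, q) ∧ p) ∧ k, q, p)  →  t(k ∧ p ∧ t(t(k ∧ p ∧ q, r(k ∧ q, k ∧ p, k ∧ p ∧ q), t(k ∧ p ∧ q, r(k, p, k), r(k, p, p))), k ∧ p ∧ q ∧ r(q, k, q) ∧ t(k, k, q), q), q, p)
  Order the arguments:  p ∧ q ∧ t(k ∧ p ∧ t(t(k ∧ p ∧ q, r(k ∧ q, k ∧ p, k ∧ p ∧ q), t(k ∧ p ∧ q, r(k, p, k), r(k, p, p))), k ∧ p ∧ q ∧ r(q, k, q) ∧ t(k, k, q), q), q, p)

Answer: no — p ∧ q ∧ t(k ∧ p ∧ t(t(k ∧ p ∧ q, r(k ∧ q, k ∧ p, k ∧ p ∧ q), t(k ∧ p ∧ q, r(k, p, p), r(k, p, k))), k ∧ p ∧ q ∧ r(q, k, q) ∧ t(k, k, q), q), q, p) vs p ∧ q ∧ t(k ∧ p ∧ t(t(k ∧ p ∧ q, r(k ∧ q, k ∧ p, k ∧ p ∧ q), t(k ∧ p ∧ q, r(k, p, k), r(k, p, p))), k ∧ p ∧ q ∧ r(q, k, q) ∧ t(k, k, q), q), q, p)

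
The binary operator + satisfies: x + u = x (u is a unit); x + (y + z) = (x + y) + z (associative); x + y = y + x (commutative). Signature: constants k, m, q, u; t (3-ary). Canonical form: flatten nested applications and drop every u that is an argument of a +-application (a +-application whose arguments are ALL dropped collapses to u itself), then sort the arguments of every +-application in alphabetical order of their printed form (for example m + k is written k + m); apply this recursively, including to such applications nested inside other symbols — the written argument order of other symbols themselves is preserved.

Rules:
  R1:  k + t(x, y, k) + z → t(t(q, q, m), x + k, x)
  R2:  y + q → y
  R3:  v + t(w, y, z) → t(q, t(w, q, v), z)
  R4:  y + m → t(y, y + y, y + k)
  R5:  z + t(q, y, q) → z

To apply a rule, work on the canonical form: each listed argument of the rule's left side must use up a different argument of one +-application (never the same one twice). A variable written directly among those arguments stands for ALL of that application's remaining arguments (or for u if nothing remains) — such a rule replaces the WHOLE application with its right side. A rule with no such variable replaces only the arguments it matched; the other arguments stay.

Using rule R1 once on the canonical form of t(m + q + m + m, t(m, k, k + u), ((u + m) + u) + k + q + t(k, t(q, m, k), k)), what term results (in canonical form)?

Answer: t(m + m + m + q, t(m, k, k), t(t(q, q, m), k + k, k))

Derivation:
Canonical form:  t(m + m + m + q, t(m, k, k), k + m + q + t(k, t(q, m, k), k))
R1 matches:  uses k, t(k, t(q, m, k), k);  x := k, y := t(q, m, k), z := m + q
Every leftover argument binds to the variable; the entire application is replaced.
Result:  t(m + m + m + q, t(m, k, k), t(t(q, q, m), k + k, k))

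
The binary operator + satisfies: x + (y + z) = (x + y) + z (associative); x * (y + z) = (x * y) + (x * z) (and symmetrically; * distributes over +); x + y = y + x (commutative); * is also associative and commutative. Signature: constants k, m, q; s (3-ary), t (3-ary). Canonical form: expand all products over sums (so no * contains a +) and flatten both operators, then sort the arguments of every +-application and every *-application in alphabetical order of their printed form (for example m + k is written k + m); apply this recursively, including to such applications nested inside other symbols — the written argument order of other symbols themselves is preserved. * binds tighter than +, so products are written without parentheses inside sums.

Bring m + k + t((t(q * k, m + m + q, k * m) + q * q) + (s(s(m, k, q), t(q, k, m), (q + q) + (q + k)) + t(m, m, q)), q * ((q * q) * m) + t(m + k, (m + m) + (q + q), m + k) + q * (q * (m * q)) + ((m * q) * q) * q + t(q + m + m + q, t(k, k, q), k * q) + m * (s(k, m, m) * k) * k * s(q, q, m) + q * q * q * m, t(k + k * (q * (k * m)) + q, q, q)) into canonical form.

Answer: k + m + t(q * q + s(s(m, k, q), t(q, k, m), k + q + q + q) + t(k * q, m + m + q, k * m) + t(m, m, q), k * k * m * s(k, m, m) * s(q, q, m) + m * q * q * q + m * q * q * q + m * q * q * q + m * q * q * q + t(k + m, m + m + q + q, k + m) + t(m + m + q + q, t(k, k, q), k * q), t(k + k * k * m * q + q, q, q))

Derivation:
Flatten:  m + k + t(q * q + s(s(m, k, q), t(q, k, m), k + q + q + q) + t(k * q, m + m + q, k * m) + t(m, m, q), k * k * m * s(k, m, m) * s(q, q, m) + m * q * q * q + m * q * q * q + m * q * q * q + m * q * q * q + t(k + m, m + m + q + q, k + m) + t(m + m + q + q, t(k, k, q), k * q), t(k + k * k * m * q + q, q, q))
Sort:  k + m + t(q * q + s(s(m, k, q), t(q, k, m), k + q + q + q) + t(k * q, m + m + q, k * m) + t(m, m, q), k * k * m * s(k, m, m) * s(q, q, m) + m * q * q * q + m * q * q * q + m * q * q * q + m * q * q * q + t(k + m, m + m + q + q, k + m) + t(m + m + q + q, t(k, k, q), k * q), t(k + k * k * m * q + q, q, q))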